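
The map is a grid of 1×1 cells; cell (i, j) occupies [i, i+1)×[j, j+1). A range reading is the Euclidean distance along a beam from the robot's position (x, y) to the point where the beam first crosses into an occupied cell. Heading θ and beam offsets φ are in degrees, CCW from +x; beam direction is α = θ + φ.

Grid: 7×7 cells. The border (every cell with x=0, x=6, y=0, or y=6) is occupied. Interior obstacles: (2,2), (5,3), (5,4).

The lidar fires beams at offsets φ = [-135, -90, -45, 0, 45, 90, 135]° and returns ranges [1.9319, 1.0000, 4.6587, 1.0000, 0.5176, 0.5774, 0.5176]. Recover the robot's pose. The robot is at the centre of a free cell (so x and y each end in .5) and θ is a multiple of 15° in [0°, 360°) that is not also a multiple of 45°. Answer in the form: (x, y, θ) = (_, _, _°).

(x, y, θ) = (1.5, 1.5, 120°)

Enumerate (i+0.5, j+0.5, θ) over the 22 free cells and 16 admissible headings. For each, cast all 7 beams and compare to the given ranges.
  (2.5, 1.5, 195°): beam 1 = 0.5774 ≠ 1.9319 ✗
  (2.5, 1.5, 240°): beam 1 = 0.5176 ≠ 1.9319 ✗
  (1.5, 5.5, 195°): beam 1 = 0.5774 ≠ 1.9319 ✗
  (2.5, 4.5, 165°): beam 1 = 3.0000 ≠ 1.9319 ✗
  …
  (1.5, 1.5, 120°): r_1=1.9319, r_2=1.0000, r_3=4.6587, r_4=1.0000, r_5=0.5176, r_6=0.5774, r_7=0.5176 — all match ✓
Only this pose fits every beam.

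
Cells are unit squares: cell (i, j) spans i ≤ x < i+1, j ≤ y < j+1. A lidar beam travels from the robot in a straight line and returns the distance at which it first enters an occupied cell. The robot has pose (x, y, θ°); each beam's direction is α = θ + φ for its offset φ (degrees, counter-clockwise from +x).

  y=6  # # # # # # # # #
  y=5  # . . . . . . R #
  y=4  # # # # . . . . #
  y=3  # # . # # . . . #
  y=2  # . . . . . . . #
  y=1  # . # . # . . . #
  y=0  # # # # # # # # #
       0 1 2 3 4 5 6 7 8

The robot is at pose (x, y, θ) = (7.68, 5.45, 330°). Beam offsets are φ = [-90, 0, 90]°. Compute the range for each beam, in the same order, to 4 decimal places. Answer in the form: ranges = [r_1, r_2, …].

beam 1: φ=-90°, α=240°
  cosα=-0.5000 sinα=-0.8660 | (7,5) | tMaxX 1.3600 tMaxY 0.5196 | tΔX 2.0000 tΔY 1.1547
    t=0.5196 [y] (7,4)
    t=1.3600 [x] (6,4)
    t=1.6743 [y] (6,3)
    t=2.8290 [y] (6,2)
    t=3.3600 [x] (5,2)
    t=3.9837 [y] (5,1)
    t=5.1384 [y] (5,0) — stop
  → r_1 = 5.1384
beam 2: φ=0°, α=330°
  cosα=0.8660 sinα=-0.5000 | (7,5) | tMaxX 0.3695 tMaxY 0.9000 | tΔX 1.1547 tΔY 2.0000
    t=0.3695 [x] (8,5) — stop
  → r_2 = 0.3695
beam 3: φ=90°, α=60°
  cosα=0.5000 sinα=0.8660 | (7,5) | tMaxX 0.6400 tMaxY 0.6351 | tΔX 2.0000 tΔY 1.1547
    t=0.6351 [y] (7,6) — stop
  → r_3 = 0.6351

ranges = [5.1384, 0.3695, 0.6351]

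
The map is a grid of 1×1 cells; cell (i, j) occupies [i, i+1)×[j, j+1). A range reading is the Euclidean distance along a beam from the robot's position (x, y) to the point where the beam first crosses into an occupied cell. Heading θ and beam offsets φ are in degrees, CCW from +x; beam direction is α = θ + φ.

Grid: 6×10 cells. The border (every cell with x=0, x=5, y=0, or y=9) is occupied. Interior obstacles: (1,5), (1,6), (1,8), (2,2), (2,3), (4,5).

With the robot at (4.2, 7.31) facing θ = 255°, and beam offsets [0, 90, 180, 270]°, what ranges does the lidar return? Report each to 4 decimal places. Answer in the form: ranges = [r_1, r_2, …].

beam 1: φ=0°, α=255°
  cosα=-0.2588 sinα=-0.9659 | (4,7) | tMaxX 0.7727 tMaxY 0.3209 | tΔX 3.8637 tΔY 1.0353
    t=0.3209 [y] (4,6)
    t=0.7727 [x] (3,6)
    t=1.3562 [y] (3,5)
    t=2.3915 [y] (3,4)
    t=3.4268 [y] (3,3)
    t=4.4620 [y] (3,2)
    t=4.6364 [x] (2,2) — stop
  → r_1 = 4.6364
beam 2: φ=90°, α=345°
  cosα=0.9659 sinα=-0.2588 | (4,7) | tMaxX 0.8282 tMaxY 1.1977 | tΔX 1.0353 tΔY 3.8637
    t=0.8282 [x] (5,7) — stop
  → r_2 = 0.8282
beam 3: φ=180°, α=75°
  cosα=0.2588 sinα=0.9659 | (4,7) | tMaxX 3.0910 tMaxY 0.7143 | tΔX 3.8637 tΔY 1.0353
    t=0.7143 [y] (4,8)
    t=1.7496 [y] (4,9) — stop
  → r_3 = 1.7496
beam 4: φ=270°, α=165°
  cosα=-0.9659 sinα=0.2588 | (4,7) | tMaxX 0.2071 tMaxY 2.6660 | tΔX 1.0353 tΔY 3.8637
    t=0.2071 [x] (3,7)
    t=1.2423 [x] (2,7)
    t=2.2776 [x] (1,7)
    t=2.6660 [y] (1,8) — stop
  → r_4 = 2.6660

ranges = [4.6364, 0.8282, 1.7496, 2.6660]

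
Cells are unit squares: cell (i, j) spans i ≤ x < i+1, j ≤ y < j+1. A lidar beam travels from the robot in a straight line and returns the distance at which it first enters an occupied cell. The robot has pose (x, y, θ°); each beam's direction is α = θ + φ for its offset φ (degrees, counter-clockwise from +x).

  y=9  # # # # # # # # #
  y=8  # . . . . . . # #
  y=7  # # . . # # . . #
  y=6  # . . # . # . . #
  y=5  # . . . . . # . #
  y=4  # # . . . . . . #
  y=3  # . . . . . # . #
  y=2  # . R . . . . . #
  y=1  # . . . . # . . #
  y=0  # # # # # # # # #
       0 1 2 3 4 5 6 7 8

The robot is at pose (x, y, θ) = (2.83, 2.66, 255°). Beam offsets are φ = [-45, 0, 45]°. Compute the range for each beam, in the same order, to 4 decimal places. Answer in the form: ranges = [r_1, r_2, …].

ranges = [2.1131, 1.7186, 1.9168]

beam 1: φ=-45°, α=210°
  dir = (cos 210°, sin 210°) = (-0.8660, -0.5000); from cell (2,2)
  next x-line at t=0.9584, next y-line at t=1.3200; Δt_x=1.1547, Δt_y=2.0000
    x: enter (1,2) at t=0.9584
    y: enter (1,1) at t=1.3200
    x: enter (0,1) at t=2.1131 ← occupied
  → r_1 = 2.1131
beam 2: φ=0°, α=255°
  dir = (cos 255°, sin 255°) = (-0.2588, -0.9659); from cell (2,2)
  next x-line at t=3.2069, next y-line at t=0.6833; Δt_x=3.8637, Δt_y=1.0353
    y: enter (2,1) at t=0.6833
    y: enter (2,0) at t=1.7186 ← occupied
  → r_2 = 1.7186
beam 3: φ=45°, α=300°
  dir = (cos 300°, sin 300°) = (0.5000, -0.8660); from cell (2,2)
  next x-line at t=0.3400, next y-line at t=0.7621; Δt_x=2.0000, Δt_y=1.1547
    x: enter (3,2) at t=0.3400
    y: enter (3,1) at t=0.7621
    y: enter (3,0) at t=1.9168 ← occupied
  → r_3 = 1.9168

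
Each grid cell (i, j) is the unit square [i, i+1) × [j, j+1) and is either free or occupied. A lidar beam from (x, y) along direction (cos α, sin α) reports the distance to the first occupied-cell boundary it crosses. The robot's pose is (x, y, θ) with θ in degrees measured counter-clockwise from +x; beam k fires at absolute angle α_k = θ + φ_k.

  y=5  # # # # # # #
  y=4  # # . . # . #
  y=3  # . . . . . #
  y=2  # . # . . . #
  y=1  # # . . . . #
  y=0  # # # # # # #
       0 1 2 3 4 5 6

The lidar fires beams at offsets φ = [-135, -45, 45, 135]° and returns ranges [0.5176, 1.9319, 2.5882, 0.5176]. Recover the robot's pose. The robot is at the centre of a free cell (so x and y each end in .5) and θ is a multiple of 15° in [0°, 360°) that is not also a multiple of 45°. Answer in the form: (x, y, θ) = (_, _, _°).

(x, y, θ) = (5.5, 1.5, 120°)

Candidates: 16 free-cell centres × 16 headings = 256 poses. Raycast each; keep the one whose scan matches to 4 dp.
  (1.5, 3.5, 150°): beam 1 = 2.5882 ≠ 0.5176 ✗
  (1.5, 2.5, 165°): beam 1 = 0.5774 ≠ 0.5176 ✗
  (5.5, 2.5, 165°): beam 1 = 0.5774 ≠ 0.5176 ✗
  (1.5, 2.5, 30°): beam 2 = 0.5176 ≠ 1.9319 ✗
  (4.5, 3.5, 300°): beam 1 = 2.5882 ≠ 0.5176 ✗
  …
  (5.5, 1.5, 120°): r_1=0.5176, r_2=1.9319, r_3=2.5882, r_4=0.5176 — all match ✓
No second candidate reproduces the full scan.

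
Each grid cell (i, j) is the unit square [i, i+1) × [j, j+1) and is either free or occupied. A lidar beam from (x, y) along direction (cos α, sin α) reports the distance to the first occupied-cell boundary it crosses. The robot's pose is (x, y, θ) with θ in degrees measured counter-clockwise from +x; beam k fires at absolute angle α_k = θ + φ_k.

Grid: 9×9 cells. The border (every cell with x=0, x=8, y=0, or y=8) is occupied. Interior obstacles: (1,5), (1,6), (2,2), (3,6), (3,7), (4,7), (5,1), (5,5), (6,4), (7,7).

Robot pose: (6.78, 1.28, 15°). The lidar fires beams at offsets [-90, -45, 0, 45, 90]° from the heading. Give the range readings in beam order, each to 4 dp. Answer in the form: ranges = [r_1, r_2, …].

beam 1: φ=-90°, α=285°
  direction (0.2588, -0.9659); cell (6,1); t to first gridline: x 0.8500, y 0.2899 (then +3.8637 / +1.0353)
    (6,0) via y @ 0.2899  # hit
  → r_1 = 0.2899
beam 2: φ=-45°, α=330°
  direction (0.8660, -0.5000); cell (6,1); t to first gridline: x 0.2540, y 0.5600 (then +1.1547 / +2.0000)
    (7,1) via x @ 0.2540
    (7,0) via y @ 0.5600  # hit
  → r_2 = 0.5600
beam 3: φ=0°, α=15°
  direction (0.9659, 0.2588); cell (6,1); t to first gridline: x 0.2278, y 2.7819 (then +1.0353 / +3.8637)
    (7,1) via x @ 0.2278
    (8,1) via x @ 1.2630  # hit
  → r_3 = 1.2630
beam 4: φ=45°, α=60°
  direction (0.5000, 0.8660); cell (6,1); t to first gridline: x 0.4400, y 0.8314 (then +2.0000 / +1.1547)
    (7,1) via x @ 0.4400
    (7,2) via y @ 0.8314
    (7,3) via y @ 1.9861
    (8,3) via x @ 2.4400  # hit
  → r_4 = 2.4400
beam 5: φ=90°, α=105°
  direction (-0.2588, 0.9659); cell (6,1); t to first gridline: x 3.0137, y 0.7454 (then +3.8637 / +1.0353)
    (6,2) via y @ 0.7454
    (6,3) via y @ 1.7807
    (6,4) via y @ 2.8160  # hit
  → r_5 = 2.8160

ranges = [0.2899, 0.5600, 1.2630, 2.4400, 2.8160]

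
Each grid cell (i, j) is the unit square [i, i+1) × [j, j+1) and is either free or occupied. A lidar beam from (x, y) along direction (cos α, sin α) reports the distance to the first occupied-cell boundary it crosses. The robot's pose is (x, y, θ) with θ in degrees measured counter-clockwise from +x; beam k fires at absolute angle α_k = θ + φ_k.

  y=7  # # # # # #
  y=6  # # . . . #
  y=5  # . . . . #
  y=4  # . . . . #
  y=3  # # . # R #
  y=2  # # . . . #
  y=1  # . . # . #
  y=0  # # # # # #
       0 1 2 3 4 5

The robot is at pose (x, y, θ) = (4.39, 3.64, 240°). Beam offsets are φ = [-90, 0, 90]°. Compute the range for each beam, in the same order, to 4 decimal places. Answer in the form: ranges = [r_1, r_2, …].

ranges = [0.4503, 1.8937, 0.7044]

beam 1: φ=-90°, α=150°
  direction (-0.8660, 0.5000); cell (4,3); t to first gridline: x 0.4503, y 0.7200 (then +1.1547 / +2.0000)
    (3,3) via x @ 0.4503  # hit
  → r_1 = 0.4503
beam 2: φ=0°, α=240°
  direction (-0.5000, -0.8660); cell (4,3); t to first gridline: x 0.7800, y 0.7390 (then +2.0000 / +1.1547)
    (4,2) via y @ 0.7390
    (3,2) via x @ 0.7800
    (3,1) via y @ 1.8937  # hit
  → r_2 = 1.8937
beam 3: φ=90°, α=330°
  direction (0.8660, -0.5000); cell (4,3); t to first gridline: x 0.7044, y 1.2800 (then +1.1547 / +2.0000)
    (5,3) via x @ 0.7044  # hit
  → r_3 = 0.7044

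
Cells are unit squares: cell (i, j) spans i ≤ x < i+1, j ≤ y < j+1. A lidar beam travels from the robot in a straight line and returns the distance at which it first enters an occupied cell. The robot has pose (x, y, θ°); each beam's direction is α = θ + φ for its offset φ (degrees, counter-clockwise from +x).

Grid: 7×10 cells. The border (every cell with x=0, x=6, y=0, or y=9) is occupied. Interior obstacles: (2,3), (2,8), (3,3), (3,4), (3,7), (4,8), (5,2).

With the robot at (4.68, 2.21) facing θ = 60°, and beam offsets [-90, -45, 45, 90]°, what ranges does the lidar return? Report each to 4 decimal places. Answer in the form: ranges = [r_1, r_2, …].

ranges = [0.3695, 0.3313, 2.6273, 1.5800]

beam 1: φ=-90°, α=330°
  direction (0.8660, -0.5000); cell (4,2); t to first gridline: x 0.3695, y 0.4200 (then +1.1547 / +2.0000)
    (5,2) via x @ 0.3695  # hit
  → r_1 = 0.3695
beam 2: φ=-45°, α=15°
  direction (0.9659, 0.2588); cell (4,2); t to first gridline: x 0.3313, y 3.0523 (then +1.0353 / +3.8637)
    (5,2) via x @ 0.3313  # hit
  → r_2 = 0.3313
beam 3: φ=45°, α=105°
  direction (-0.2588, 0.9659); cell (4,2); t to first gridline: x 2.6273, y 0.8179 (then +3.8637 / +1.0353)
    (4,3) via y @ 0.8179
    (4,4) via y @ 1.8531
    (3,4) via x @ 2.6273  # hit
  → r_3 = 2.6273
beam 4: φ=90°, α=150°
  direction (-0.8660, 0.5000); cell (4,2); t to first gridline: x 0.7852, y 1.5800 (then +1.1547 / +2.0000)
    (3,2) via x @ 0.7852
    (3,3) via y @ 1.5800  # hit
  → r_4 = 1.5800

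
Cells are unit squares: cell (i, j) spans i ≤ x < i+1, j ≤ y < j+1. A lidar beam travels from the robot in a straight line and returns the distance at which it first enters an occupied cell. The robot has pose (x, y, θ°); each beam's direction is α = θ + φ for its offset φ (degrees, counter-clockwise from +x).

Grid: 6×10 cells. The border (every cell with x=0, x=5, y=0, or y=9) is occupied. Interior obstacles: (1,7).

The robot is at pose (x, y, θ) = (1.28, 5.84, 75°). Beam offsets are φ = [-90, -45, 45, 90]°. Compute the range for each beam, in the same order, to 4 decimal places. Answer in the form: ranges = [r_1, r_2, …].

ranges = [3.8512, 4.2955, 0.5600, 0.2899]

beam 1: φ=-90°, α=345°
  direction (0.9659, -0.2588); cell (1,5); t to first gridline: x 0.7454, y 3.2455 (then +1.0353 / +3.8637)
    (2,5) via x @ 0.7454
    (3,5) via x @ 1.7807
    (4,5) via x @ 2.8160
    (4,4) via y @ 3.2455
    (5,4) via x @ 3.8512  # hit
  → r_1 = 3.8512
beam 2: φ=-45°, α=30°
  direction (0.8660, 0.5000); cell (1,5); t to first gridline: x 0.8314, y 0.3200 (then +1.1547 / +2.0000)
    (1,6) via y @ 0.3200
    (2,6) via x @ 0.8314
    (3,6) via x @ 1.9861
    (3,7) via y @ 2.3200
    (4,7) via x @ 3.1408
    (5,7) via x @ 4.2955  # hit
  → r_2 = 4.2955
beam 3: φ=45°, α=120°
  direction (-0.5000, 0.8660); cell (1,5); t to first gridline: x 0.5600, y 0.1848 (then +2.0000 / +1.1547)
    (1,6) via y @ 0.1848
    (0,6) via x @ 0.5600  # hit
  → r_3 = 0.5600
beam 4: φ=90°, α=165°
  direction (-0.9659, 0.2588); cell (1,5); t to first gridline: x 0.2899, y 0.6182 (then +1.0353 / +3.8637)
    (0,5) via x @ 0.2899  # hit
  → r_4 = 0.2899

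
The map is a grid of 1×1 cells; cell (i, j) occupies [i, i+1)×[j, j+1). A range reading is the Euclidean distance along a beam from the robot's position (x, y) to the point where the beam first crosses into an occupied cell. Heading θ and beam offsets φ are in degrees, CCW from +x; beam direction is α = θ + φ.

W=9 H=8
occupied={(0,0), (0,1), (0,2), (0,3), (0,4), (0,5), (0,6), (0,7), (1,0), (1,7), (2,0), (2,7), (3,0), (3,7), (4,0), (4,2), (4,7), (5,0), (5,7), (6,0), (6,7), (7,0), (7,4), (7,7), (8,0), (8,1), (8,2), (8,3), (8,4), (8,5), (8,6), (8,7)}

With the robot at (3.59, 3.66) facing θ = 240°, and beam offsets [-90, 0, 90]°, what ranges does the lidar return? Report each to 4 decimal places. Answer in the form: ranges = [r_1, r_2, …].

beam 1: φ=-90°, α=150°
  direction (-0.8660, 0.5000); cell (3,3); t to first gridline: x 0.6813, y 0.6800 (then +1.1547 / +2.0000)
    (3,4) via y @ 0.6800
    (2,4) via x @ 0.6813
    (1,4) via x @ 1.8360
    (1,5) via y @ 2.6800
    (0,5) via x @ 2.9907  # hit
  → r_1 = 2.9907
beam 2: φ=0°, α=240°
  direction (-0.5000, -0.8660); cell (3,3); t to first gridline: x 1.1800, y 0.7621 (then +2.0000 / +1.1547)
    (3,2) via y @ 0.7621
    (2,2) via x @ 1.1800
    (2,1) via y @ 1.9168
    (2,0) via y @ 3.0715  # hit
  → r_2 = 3.0715
beam 3: φ=90°, α=330°
  direction (0.8660, -0.5000); cell (3,3); t to first gridline: x 0.4734, y 1.3200 (then +1.1547 / +2.0000)
    (4,3) via x @ 0.4734
    (4,2) via y @ 1.3200  # hit
  → r_3 = 1.3200

ranges = [2.9907, 3.0715, 1.3200]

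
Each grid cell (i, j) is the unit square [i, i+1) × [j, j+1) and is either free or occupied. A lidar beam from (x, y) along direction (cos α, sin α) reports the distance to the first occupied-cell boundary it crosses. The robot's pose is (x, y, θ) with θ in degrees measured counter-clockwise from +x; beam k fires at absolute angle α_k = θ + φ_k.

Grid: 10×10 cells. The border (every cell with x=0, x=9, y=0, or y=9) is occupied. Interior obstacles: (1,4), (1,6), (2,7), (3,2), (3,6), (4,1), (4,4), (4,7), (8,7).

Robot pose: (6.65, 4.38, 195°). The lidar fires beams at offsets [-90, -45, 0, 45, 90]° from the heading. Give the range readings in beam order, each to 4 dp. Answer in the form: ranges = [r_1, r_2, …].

beam 1: φ=-90°, α=105°
  cosα=-0.2588 sinα=0.9659 | (6,4) | tMaxX 2.5114 tMaxY 0.6419 | tΔX 3.8637 tΔY 1.0353
    t=0.6419 [y] (6,5)
    t=1.6771 [y] (6,6)
    t=2.5114 [x] (5,6)
    t=2.7124 [y] (5,7)
    t=3.7477 [y] (5,8)
    t=4.7830 [y] (5,9) — stop
  → r_1 = 4.7830
beam 2: φ=-45°, α=150°
  cosα=-0.8660 sinα=0.5000 | (6,4) | tMaxX 0.7506 tMaxY 1.2400 | tΔX 1.1547 tΔY 2.0000
    t=0.7506 [x] (5,4)
    t=1.2400 [y] (5,5)
    t=1.9053 [x] (4,5)
    t=3.0600 [x] (3,5)
    t=3.2400 [y] (3,6) — stop
  → r_2 = 3.2400
beam 3: φ=0°, α=195°
  cosα=-0.9659 sinα=-0.2588 | (6,4) | tMaxX 0.6729 tMaxY 1.4682 | tΔX 1.0353 tΔY 3.8637
    t=0.6729 [x] (5,4)
    t=1.4682 [y] (5,3)
    t=1.7082 [x] (4,3)
    t=2.7435 [x] (3,3)
    t=3.7788 [x] (2,3)
    t=4.8140 [x] (1,3)
    t=5.3319 [y] (1,2)
    t=5.8493 [x] (0,2) — stop
  → r_3 = 5.8493
beam 4: φ=45°, α=240°
  cosα=-0.5000 sinα=-0.8660 | (6,4) | tMaxX 1.3000 tMaxY 0.4388 | tΔX 2.0000 tΔY 1.1547
    t=0.4388 [y] (6,3)
    t=1.3000 [x] (5,3)
    t=1.5935 [y] (5,2)
    t=2.7482 [y] (5,1)
    t=3.3000 [x] (4,1) — stop
  → r_4 = 3.3000
beam 5: φ=90°, α=285°
  cosα=0.2588 sinα=-0.9659 | (6,4) | tMaxX 1.3523 tMaxY 0.3934 | tΔX 3.8637 tΔY 1.0353
    t=0.3934 [y] (6,3)
    t=1.3523 [x] (7,3)
    t=1.4287 [y] (7,2)
    t=2.4640 [y] (7,1)
    t=3.4992 [y] (7,0) — stop
  → r_5 = 3.4992

ranges = [4.7830, 3.2400, 5.8493, 3.3000, 3.4992]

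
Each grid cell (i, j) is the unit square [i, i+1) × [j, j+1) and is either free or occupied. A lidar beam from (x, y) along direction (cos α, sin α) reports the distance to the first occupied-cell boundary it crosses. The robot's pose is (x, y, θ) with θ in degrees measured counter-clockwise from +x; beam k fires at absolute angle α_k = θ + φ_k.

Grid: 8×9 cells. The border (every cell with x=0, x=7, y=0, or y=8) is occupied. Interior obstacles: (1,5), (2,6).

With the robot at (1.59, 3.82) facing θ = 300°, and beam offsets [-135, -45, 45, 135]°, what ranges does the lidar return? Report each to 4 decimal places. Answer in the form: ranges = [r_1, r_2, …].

ranges = [0.6108, 2.2796, 5.6008, 1.2216]

beam 1: φ=-135°, α=165°
  d=(-0.9659,0.2588)  start (1,3)  tX=0.6108 tY=0.6955  stride 1/|dx|=1.0353 1/|dy|=3.8637
    cross x-line → (0,3), t=0.6108 (wall)
  → r_1 = 0.6108
beam 2: φ=-45°, α=255°
  d=(-0.2588,-0.9659)  start (1,3)  tX=2.2796 tY=0.8489  stride 1/|dx|=3.8637 1/|dy|=1.0353
    cross y-line → (1,2), t=0.8489
    cross y-line → (1,1), t=1.8842
    cross x-line → (0,1), t=2.2796 (wall)
  → r_2 = 2.2796
beam 3: φ=45°, α=345°
  d=(0.9659,-0.2588)  start (1,3)  tX=0.4245 tY=3.1682  stride 1/|dx|=1.0353 1/|dy|=3.8637
    cross x-line → (2,3), t=0.4245
    cross x-line → (3,3), t=1.4597
    cross x-line → (4,3), t=2.4950
    cross y-line → (4,2), t=3.1682
    cross x-line → (5,2), t=3.5303
    cross x-line → (6,2), t=4.5656
    cross x-line → (7,2), t=5.6008 (wall)
  → r_3 = 5.6008
beam 4: φ=135°, α=75°
  d=(0.2588,0.9659)  start (1,3)  tX=1.5841 tY=0.1863  stride 1/|dx|=3.8637 1/|dy|=1.0353
    cross y-line → (1,4), t=0.1863
    cross y-line → (1,5), t=1.2216 (wall)
  → r_4 = 1.2216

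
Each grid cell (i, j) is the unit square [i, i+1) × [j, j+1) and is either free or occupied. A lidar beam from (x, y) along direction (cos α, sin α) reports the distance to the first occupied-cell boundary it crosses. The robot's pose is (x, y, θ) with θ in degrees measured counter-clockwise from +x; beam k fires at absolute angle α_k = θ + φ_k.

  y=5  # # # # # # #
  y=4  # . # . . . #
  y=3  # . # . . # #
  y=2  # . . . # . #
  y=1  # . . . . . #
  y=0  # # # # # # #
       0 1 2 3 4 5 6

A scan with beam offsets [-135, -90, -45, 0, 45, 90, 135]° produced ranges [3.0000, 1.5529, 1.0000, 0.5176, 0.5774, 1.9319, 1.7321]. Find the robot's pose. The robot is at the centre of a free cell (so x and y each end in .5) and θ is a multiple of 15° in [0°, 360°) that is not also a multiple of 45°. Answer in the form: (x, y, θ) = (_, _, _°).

The pose lattice has 16·16 = 256 candidates. Test each by forward raycasting.
  (1.5, 1.5, 30°): beam 1 = 0.5176 ≠ 3.0000 ✗
  (3.5, 4.5, 210°): beam 1 = 0.5176 ≠ 3.0000 ✗
  (1.5, 4.5, 75°): beam 1 = 1.0000 ≠ 3.0000 ✗
  (3.5, 4.5, 165°): beam 1 = 1.0000 ≠ 3.0000 ✗
  …
  (2.5, 1.5, 255°): r_1=3.0000, r_2=1.5529, r_3=1.0000, r_4=0.5176, r_5=0.5774, r_6=1.9319, r_7=1.7321 — all match ✓
Unique over the lattice → pose = (2.5, 1.5, 255°).

(x, y, θ) = (2.5, 1.5, 255°)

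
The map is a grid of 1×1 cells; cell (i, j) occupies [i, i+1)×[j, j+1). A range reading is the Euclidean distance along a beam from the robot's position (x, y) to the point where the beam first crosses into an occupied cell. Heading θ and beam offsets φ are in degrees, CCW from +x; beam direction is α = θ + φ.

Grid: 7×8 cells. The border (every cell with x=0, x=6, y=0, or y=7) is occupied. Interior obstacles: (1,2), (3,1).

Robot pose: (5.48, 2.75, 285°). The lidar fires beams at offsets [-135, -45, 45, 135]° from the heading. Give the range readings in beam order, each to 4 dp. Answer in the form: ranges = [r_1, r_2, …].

beam 1: φ=-135°, α=150°
  cosα=-0.8660 sinα=0.5000 | (5,2) | tMaxX 0.5543 tMaxY 0.5000 | tΔX 1.1547 tΔY 2.0000
    t=0.5000 [y] (5,3)
    t=0.5543 [x] (4,3)
    t=1.7090 [x] (3,3)
    t=2.5000 [y] (3,4)
    t=2.8637 [x] (2,4)
    t=4.0184 [x] (1,4)
    t=4.5000 [y] (1,5)
    t=5.1731 [x] (0,5) — stop
  → r_1 = 5.1731
beam 2: φ=-45°, α=240°
  cosα=-0.5000 sinα=-0.8660 | (5,2) | tMaxX 0.9600 tMaxY 0.8660 | tΔX 2.0000 tΔY 1.1547
    t=0.8660 [y] (5,1)
    t=0.9600 [x] (4,1)
    t=2.0207 [y] (4,0) — stop
  → r_2 = 2.0207
beam 3: φ=45°, α=330°
  cosα=0.8660 sinα=-0.5000 | (5,2) | tMaxX 0.6004 tMaxY 1.5000 | tΔX 1.1547 tΔY 2.0000
    t=0.6004 [x] (6,2) — stop
  → r_3 = 0.6004
beam 4: φ=135°, α=60°
  cosα=0.5000 sinα=0.8660 | (5,2) | tMaxX 1.0400 tMaxY 0.2887 | tΔX 2.0000 tΔY 1.1547
    t=0.2887 [y] (5,3)
    t=1.0400 [x] (6,3) — stop
  → r_4 = 1.0400

ranges = [5.1731, 2.0207, 0.6004, 1.0400]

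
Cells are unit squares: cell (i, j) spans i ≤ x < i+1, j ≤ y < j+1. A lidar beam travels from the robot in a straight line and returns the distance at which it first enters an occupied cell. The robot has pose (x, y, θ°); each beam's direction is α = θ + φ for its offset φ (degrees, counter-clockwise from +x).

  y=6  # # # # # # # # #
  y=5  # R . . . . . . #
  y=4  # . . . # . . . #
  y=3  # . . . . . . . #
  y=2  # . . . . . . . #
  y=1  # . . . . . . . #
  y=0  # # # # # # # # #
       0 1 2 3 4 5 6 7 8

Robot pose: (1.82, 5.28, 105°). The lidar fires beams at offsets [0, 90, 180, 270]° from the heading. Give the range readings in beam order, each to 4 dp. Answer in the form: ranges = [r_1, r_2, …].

ranges = [0.7454, 0.8489, 4.4310, 2.7819]

beam 1: φ=0°, α=105°
  dir = (cos 105°, sin 105°) = (-0.2588, 0.9659); from cell (1,5)
  next x-line at t=3.1682, next y-line at t=0.7454; Δt_x=3.8637, Δt_y=1.0353
    y: enter (1,6) at t=0.7454 ← occupied
  → r_1 = 0.7454
beam 2: φ=90°, α=195°
  dir = (cos 195°, sin 195°) = (-0.9659, -0.2588); from cell (1,5)
  next x-line at t=0.8489, next y-line at t=1.0818; Δt_x=1.0353, Δt_y=3.8637
    x: enter (0,5) at t=0.8489 ← occupied
  → r_2 = 0.8489
beam 3: φ=180°, α=285°
  dir = (cos 285°, sin 285°) = (0.2588, -0.9659); from cell (1,5)
  next x-line at t=0.6955, next y-line at t=0.2899; Δt_x=3.8637, Δt_y=1.0353
    y: enter (1,4) at t=0.2899
    x: enter (2,4) at t=0.6955
    y: enter (2,3) at t=1.3252
    y: enter (2,2) at t=2.3604
    y: enter (2,1) at t=3.3957
    y: enter (2,0) at t=4.4310 ← occupied
  → r_3 = 4.4310
beam 4: φ=270°, α=15°
  dir = (cos 15°, sin 15°) = (0.9659, 0.2588); from cell (1,5)
  next x-line at t=0.1863, next y-line at t=2.7819; Δt_x=1.0353, Δt_y=3.8637
    x: enter (2,5) at t=0.1863
    x: enter (3,5) at t=1.2216
    x: enter (4,5) at t=2.2569
    y: enter (4,6) at t=2.7819 ← occupied
  → r_4 = 2.7819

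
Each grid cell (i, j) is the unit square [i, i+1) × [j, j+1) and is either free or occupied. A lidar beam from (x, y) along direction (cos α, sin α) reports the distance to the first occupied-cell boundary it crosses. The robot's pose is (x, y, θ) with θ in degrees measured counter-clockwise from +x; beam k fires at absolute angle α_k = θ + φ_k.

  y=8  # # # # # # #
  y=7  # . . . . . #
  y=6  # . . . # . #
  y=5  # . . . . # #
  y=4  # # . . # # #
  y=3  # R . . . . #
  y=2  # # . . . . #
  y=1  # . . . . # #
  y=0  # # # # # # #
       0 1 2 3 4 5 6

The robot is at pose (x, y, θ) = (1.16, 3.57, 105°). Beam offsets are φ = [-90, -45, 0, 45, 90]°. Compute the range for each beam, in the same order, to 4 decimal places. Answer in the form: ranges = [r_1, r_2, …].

beam 1: φ=-90°, α=15°
  direction (0.9659, 0.2588); cell (1,3); t to first gridline: x 0.8696, y 1.6614 (then +1.0353 / +3.8637)
    (2,3) via x @ 0.8696
    (2,4) via y @ 1.6614
    (3,4) via x @ 1.9049
    (4,4) via x @ 2.9402  # hit
  → r_1 = 2.9402
beam 2: φ=-45°, α=60°
  direction (0.5000, 0.8660); cell (1,3); t to first gridline: x 1.6800, y 0.4965 (then +2.0000 / +1.1547)
    (1,4) via y @ 0.4965  # hit
  → r_2 = 0.4965
beam 3: φ=0°, α=105°
  direction (-0.2588, 0.9659); cell (1,3); t to first gridline: x 0.6182, y 0.4452 (then +3.8637 / +1.0353)
    (1,4) via y @ 0.4452  # hit
  → r_3 = 0.4452
beam 4: φ=45°, α=150°
  direction (-0.8660, 0.5000); cell (1,3); t to first gridline: x 0.1848, y 0.8600 (then +1.1547 / +2.0000)
    (0,3) via x @ 0.1848  # hit
  → r_4 = 0.1848
beam 5: φ=90°, α=195°
  direction (-0.9659, -0.2588); cell (1,3); t to first gridline: x 0.1656, y 2.2023 (then +1.0353 / +3.8637)
    (0,3) via x @ 0.1656  # hit
  → r_5 = 0.1656

ranges = [2.9402, 0.4965, 0.4452, 0.1848, 0.1656]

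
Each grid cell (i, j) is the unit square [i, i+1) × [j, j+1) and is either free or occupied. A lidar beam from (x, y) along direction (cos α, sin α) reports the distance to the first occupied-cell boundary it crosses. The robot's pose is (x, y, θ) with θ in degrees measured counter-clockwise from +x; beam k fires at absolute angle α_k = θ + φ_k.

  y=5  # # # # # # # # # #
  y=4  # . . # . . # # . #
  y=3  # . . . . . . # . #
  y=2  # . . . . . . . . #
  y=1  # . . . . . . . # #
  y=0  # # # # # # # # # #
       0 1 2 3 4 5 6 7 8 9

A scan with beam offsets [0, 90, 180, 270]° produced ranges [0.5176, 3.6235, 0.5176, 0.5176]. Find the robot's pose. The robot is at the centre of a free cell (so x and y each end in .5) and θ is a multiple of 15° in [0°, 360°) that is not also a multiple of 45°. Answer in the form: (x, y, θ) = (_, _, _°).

(x, y, θ) = (8.5, 4.5, 165°)

Enumerate (i+0.5, j+0.5, θ) over the 27 free cells and 16 admissible headings. For each, cast all 4 beams and compare to the given ranges.
  (3.5, 2.5, 30°): beam 1 = 3.0000 ≠ 0.5176 ✗
  (5.5, 1.5, 150°): beam 1 = 5.1962 ≠ 0.5176 ✗
  (2.5, 2.5, 30°): beam 1 = 4.0415 ≠ 0.5176 ✗
  (2.5, 3.5, 150°): beam 1 = 1.7321 ≠ 0.5176 ✗
  …
  (8.5, 4.5, 165°): r_1=0.5176, r_2=3.6235, r_3=0.5176, r_4=0.5176 — all match ✓
No second candidate reproduces the full scan.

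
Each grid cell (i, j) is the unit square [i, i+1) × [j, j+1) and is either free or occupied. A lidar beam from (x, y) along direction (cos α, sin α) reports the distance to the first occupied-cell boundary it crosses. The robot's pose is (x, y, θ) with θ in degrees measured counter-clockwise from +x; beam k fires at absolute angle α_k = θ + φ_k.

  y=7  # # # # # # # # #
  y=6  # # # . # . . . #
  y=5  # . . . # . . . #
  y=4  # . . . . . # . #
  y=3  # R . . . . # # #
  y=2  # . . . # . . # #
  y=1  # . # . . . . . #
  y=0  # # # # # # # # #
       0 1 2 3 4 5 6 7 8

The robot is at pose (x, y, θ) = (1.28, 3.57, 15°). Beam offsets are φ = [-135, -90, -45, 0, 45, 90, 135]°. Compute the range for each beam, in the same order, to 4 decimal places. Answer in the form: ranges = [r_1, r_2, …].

beam 1: φ=-135°, α=240°
  d=(-0.5000,-0.8660)  start (1,3)  tX=0.5600 tY=0.6582  stride 1/|dx|=2.0000 1/|dy|=1.1547
    cross x-line → (0,3), t=0.5600 (wall)
  → r_1 = 0.5600
beam 2: φ=-90°, α=285°
  d=(0.2588,-0.9659)  start (1,3)  tX=2.7819 tY=0.5901  stride 1/|dx|=3.8637 1/|dy|=1.0353
    cross y-line → (1,2), t=0.5901
    cross y-line → (1,1), t=1.6254
    cross y-line → (1,0), t=2.6607 (wall)
  → r_2 = 2.6607
beam 3: φ=-45°, α=330°
  d=(0.8660,-0.5000)  start (1,3)  tX=0.8314 tY=1.1400  stride 1/|dx|=1.1547 1/|dy|=2.0000
    cross x-line → (2,3), t=0.8314
    cross y-line → (2,2), t=1.1400
    cross x-line → (3,2), t=1.9861
    cross y-line → (3,1), t=3.1400
    cross x-line → (4,1), t=3.1408
    cross x-line → (5,1), t=4.2955
    cross y-line → (5,0), t=5.1400 (wall)
  → r_3 = 5.1400
beam 4: φ=0°, α=15°
  d=(0.9659,0.2588)  start (1,3)  tX=0.7454 tY=1.6614  stride 1/|dx|=1.0353 1/|dy|=3.8637
    cross x-line → (2,3), t=0.7454
    cross y-line → (2,4), t=1.6614
    cross x-line → (3,4), t=1.7807
    cross x-line → (4,4), t=2.8160
    cross x-line → (5,4), t=3.8512
    cross x-line → (6,4), t=4.8865 (wall)
  → r_4 = 4.8865
beam 5: φ=45°, α=60°
  d=(0.5000,0.8660)  start (1,3)  tX=1.4400 tY=0.4965  stride 1/|dx|=2.0000 1/|dy|=1.1547
    cross y-line → (1,4), t=0.4965
    cross x-line → (2,4), t=1.4400
    cross y-line → (2,5), t=1.6512
    cross y-line → (2,6), t=2.8059 (wall)
  → r_5 = 2.8059
beam 6: φ=90°, α=105°
  d=(-0.2588,0.9659)  start (1,3)  tX=1.0818 tY=0.4452  stride 1/|dx|=3.8637 1/|dy|=1.0353
    cross y-line → (1,4), t=0.4452
    cross x-line → (0,4), t=1.0818 (wall)
  → r_6 = 1.0818
beam 7: φ=135°, α=150°
  d=(-0.8660,0.5000)  start (1,3)  tX=0.3233 tY=0.8600  stride 1/|dx|=1.1547 1/|dy|=2.0000
    cross x-line → (0,3), t=0.3233 (wall)
  → r_7 = 0.3233

ranges = [0.5600, 2.6607, 5.1400, 4.8865, 2.8059, 1.0818, 0.3233]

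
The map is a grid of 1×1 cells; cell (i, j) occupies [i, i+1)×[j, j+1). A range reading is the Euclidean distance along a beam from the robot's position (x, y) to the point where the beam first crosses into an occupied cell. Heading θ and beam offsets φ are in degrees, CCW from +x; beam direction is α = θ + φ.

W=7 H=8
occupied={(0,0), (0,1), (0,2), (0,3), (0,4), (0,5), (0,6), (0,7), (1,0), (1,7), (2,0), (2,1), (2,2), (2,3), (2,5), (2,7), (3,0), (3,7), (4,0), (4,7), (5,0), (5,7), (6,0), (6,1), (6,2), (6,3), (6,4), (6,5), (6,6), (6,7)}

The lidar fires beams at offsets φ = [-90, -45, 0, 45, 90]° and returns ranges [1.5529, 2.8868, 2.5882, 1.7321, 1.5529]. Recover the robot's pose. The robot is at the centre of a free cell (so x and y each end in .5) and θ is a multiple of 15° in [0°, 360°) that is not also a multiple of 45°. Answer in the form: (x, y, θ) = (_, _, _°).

(x, y, θ) = (4.5, 3.5, 285°)

Enumerate (i+0.5, j+0.5, θ) over the 26 free cells and 16 admissible headings. For each, cast all 5 beams and compare to the given ranges.
  (3.5, 3.5, 150°): beam 1 = 4.0415 ≠ 1.5529 ✗
  (4.5, 6.5, 105°): beam 2 = 0.5774 ≠ 2.8868 ✗
  (4.5, 2.5, 150°): beam 1 = 3.0000 ≠ 1.5529 ✗
  (5.5, 1.5, 240°): beam 1 = 2.8868 ≠ 1.5529 ✗
  …
  (4.5, 3.5, 285°): r_1=1.5529, r_2=2.8868, r_3=2.5882, r_4=1.7321, r_5=1.5529 — all match ✓
No second candidate reproduces the full scan.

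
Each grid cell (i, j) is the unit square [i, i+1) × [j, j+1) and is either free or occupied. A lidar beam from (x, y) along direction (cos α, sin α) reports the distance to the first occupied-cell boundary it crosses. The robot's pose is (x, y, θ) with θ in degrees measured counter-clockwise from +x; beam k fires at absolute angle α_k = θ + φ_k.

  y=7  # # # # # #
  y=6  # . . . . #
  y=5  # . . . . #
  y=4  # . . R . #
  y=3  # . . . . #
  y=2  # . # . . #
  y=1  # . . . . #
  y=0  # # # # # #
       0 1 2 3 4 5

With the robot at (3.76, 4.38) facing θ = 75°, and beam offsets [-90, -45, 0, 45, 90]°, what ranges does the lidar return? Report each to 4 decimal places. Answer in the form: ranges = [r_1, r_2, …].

ranges = [1.2837, 1.4318, 2.7124, 3.0253, 2.8574]

beam 1: φ=-90°, α=345°
  cosα=0.9659 sinα=-0.2588 | (3,4) | tMaxX 0.2485 tMaxY 1.4682 | tΔX 1.0353 tΔY 3.8637
    t=0.2485 [x] (4,4)
    t=1.2837 [x] (5,4) — stop
  → r_1 = 1.2837
beam 2: φ=-45°, α=30°
  cosα=0.8660 sinα=0.5000 | (3,4) | tMaxX 0.2771 tMaxY 1.2400 | tΔX 1.1547 tΔY 2.0000
    t=0.2771 [x] (4,4)
    t=1.2400 [y] (4,5)
    t=1.4318 [x] (5,5) — stop
  → r_2 = 1.4318
beam 3: φ=0°, α=75°
  cosα=0.2588 sinα=0.9659 | (3,4) | tMaxX 0.9273 tMaxY 0.6419 | tΔX 3.8637 tΔY 1.0353
    t=0.6419 [y] (3,5)
    t=0.9273 [x] (4,5)
    t=1.6771 [y] (4,6)
    t=2.7124 [y] (4,7) — stop
  → r_3 = 2.7124
beam 4: φ=45°, α=120°
  cosα=-0.5000 sinα=0.8660 | (3,4) | tMaxX 1.5200 tMaxY 0.7159 | tΔX 2.0000 tΔY 1.1547
    t=0.7159 [y] (3,5)
    t=1.5200 [x] (2,5)
    t=1.8706 [y] (2,6)
    t=3.0253 [y] (2,7) — stop
  → r_4 = 3.0253
beam 5: φ=90°, α=165°
  cosα=-0.9659 sinα=0.2588 | (3,4) | tMaxX 0.7868 tMaxY 2.3955 | tΔX 1.0353 tΔY 3.8637
    t=0.7868 [x] (2,4)
    t=1.8221 [x] (1,4)
    t=2.3955 [y] (1,5)
    t=2.8574 [x] (0,5) — stop
  → r_5 = 2.8574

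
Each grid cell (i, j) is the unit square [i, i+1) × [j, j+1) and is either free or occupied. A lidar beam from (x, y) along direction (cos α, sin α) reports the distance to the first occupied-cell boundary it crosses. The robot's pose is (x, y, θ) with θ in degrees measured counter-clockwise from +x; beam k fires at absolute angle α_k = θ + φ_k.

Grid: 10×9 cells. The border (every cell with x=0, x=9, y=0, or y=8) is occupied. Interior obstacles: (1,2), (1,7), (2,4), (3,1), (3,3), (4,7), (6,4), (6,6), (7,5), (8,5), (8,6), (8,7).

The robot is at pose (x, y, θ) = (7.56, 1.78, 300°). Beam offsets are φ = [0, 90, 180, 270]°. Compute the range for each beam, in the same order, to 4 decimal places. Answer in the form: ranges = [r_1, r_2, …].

ranges = [0.9007, 1.6628, 2.5634, 1.5600]

beam 1: φ=0°, α=300°
  cosα=0.5000 sinα=-0.8660 | (7,1) | tMaxX 0.8800 tMaxY 0.9007 | tΔX 2.0000 tΔY 1.1547
    t=0.8800 [x] (8,1)
    t=0.9007 [y] (8,0) — stop
  → r_1 = 0.9007
beam 2: φ=90°, α=30°
  cosα=0.8660 sinα=0.5000 | (7,1) | tMaxX 0.5081 tMaxY 0.4400 | tΔX 1.1547 tΔY 2.0000
    t=0.4400 [y] (7,2)
    t=0.5081 [x] (8,2)
    t=1.6628 [x] (9,2) — stop
  → r_2 = 1.6628
beam 3: φ=180°, α=120°
  cosα=-0.5000 sinα=0.8660 | (7,1) | tMaxX 1.1200 tMaxY 0.2540 | tΔX 2.0000 tΔY 1.1547
    t=0.2540 [y] (7,2)
    t=1.1200 [x] (6,2)
    t=1.4087 [y] (6,3)
    t=2.5634 [y] (6,4) — stop
  → r_3 = 2.5634
beam 4: φ=270°, α=210°
  cosα=-0.8660 sinα=-0.5000 | (7,1) | tMaxX 0.6466 tMaxY 1.5600 | tΔX 1.1547 tΔY 2.0000
    t=0.6466 [x] (6,1)
    t=1.5600 [y] (6,0) — stop
  → r_4 = 1.5600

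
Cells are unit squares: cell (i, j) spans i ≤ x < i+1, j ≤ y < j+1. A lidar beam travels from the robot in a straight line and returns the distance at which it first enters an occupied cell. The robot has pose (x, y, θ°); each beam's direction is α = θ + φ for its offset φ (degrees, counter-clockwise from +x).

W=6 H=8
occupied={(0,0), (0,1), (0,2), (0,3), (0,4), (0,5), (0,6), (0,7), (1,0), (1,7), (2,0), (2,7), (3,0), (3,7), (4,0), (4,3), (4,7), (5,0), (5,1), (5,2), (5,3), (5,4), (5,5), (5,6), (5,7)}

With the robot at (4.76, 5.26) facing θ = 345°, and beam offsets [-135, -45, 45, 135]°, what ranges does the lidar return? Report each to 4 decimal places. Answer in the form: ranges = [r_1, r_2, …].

beam 1: φ=-135°, α=210°
  direction (-0.8660, -0.5000); cell (4,5); t to first gridline: x 0.8776, y 0.5200 (then +1.1547 / +2.0000)
    (4,4) via y @ 0.5200
    (3,4) via x @ 0.8776
    (2,4) via x @ 2.0323
    (2,3) via y @ 2.5200
    (1,3) via x @ 3.1870
    (0,3) via x @ 4.3417  # hit
  → r_1 = 4.3417
beam 2: φ=-45°, α=300°
  direction (0.5000, -0.8660); cell (4,5); t to first gridline: x 0.4800, y 0.3002 (then +2.0000 / +1.1547)
    (4,4) via y @ 0.3002
    (5,4) via x @ 0.4800  # hit
  → r_2 = 0.4800
beam 3: φ=45°, α=30°
  direction (0.8660, 0.5000); cell (4,5); t to first gridline: x 0.2771, y 1.4800 (then +1.1547 / +2.0000)
    (5,5) via x @ 0.2771  # hit
  → r_3 = 0.2771
beam 4: φ=135°, α=120°
  direction (-0.5000, 0.8660); cell (4,5); t to first gridline: x 1.5200, y 0.8545 (then +2.0000 / +1.1547)
    (4,6) via y @ 0.8545
    (3,6) via x @ 1.5200
    (3,7) via y @ 2.0092  # hit
  → r_4 = 2.0092

ranges = [4.3417, 0.4800, 0.2771, 2.0092]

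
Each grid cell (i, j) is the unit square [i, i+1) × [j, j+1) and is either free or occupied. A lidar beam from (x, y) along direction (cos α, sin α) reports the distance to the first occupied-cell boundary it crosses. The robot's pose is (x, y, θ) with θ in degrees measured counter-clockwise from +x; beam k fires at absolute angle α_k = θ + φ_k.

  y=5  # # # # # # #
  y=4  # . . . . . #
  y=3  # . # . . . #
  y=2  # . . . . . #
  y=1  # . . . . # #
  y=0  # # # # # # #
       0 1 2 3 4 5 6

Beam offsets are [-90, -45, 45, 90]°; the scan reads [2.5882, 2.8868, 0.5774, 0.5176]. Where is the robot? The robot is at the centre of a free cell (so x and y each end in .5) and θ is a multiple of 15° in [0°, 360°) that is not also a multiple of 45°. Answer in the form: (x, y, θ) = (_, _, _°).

The pose lattice has 18·16 = 288 candidates. Test each by forward raycasting.
  (5.5, 3.5, 105°): beam 1 = 0.5176 ≠ 2.5882 ✗
  (1.5, 1.5, 300°): beam 1 = 0.5774 ≠ 2.5882 ✗
  (3.5, 1.5, 30°): beam 1 = 0.5774 ≠ 2.5882 ✗
  (4.5, 2.5, 165°): beam 3 = 3.0000 ≠ 0.5774 ✗
  …
  (5.5, 2.5, 195°): r_1=2.5882, r_2=2.8868, r_3=0.5774, r_4=0.5176 — all match ✓
No second candidate reproduces the full scan.

(x, y, θ) = (5.5, 2.5, 195°)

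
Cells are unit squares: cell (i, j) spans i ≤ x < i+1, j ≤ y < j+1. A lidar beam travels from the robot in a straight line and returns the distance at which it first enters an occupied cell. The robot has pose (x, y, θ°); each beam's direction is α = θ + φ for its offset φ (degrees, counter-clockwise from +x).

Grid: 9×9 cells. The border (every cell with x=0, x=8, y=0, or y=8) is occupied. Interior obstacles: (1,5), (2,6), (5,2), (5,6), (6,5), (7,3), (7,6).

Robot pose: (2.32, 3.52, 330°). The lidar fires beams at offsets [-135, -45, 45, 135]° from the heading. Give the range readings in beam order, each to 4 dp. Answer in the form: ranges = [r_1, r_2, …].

beam 1: φ=-135°, α=195°
  cosα=-0.9659 sinα=-0.2588 | (2,3) | tMaxX 0.3313 tMaxY 2.0091 | tΔX 1.0353 tΔY 3.8637
    t=0.3313 [x] (1,3)
    t=1.3666 [x] (0,3) — stop
  → r_1 = 1.3666
beam 2: φ=-45°, α=285°
  cosα=0.2588 sinα=-0.9659 | (2,3) | tMaxX 2.6273 tMaxY 0.5383 | tΔX 3.8637 tΔY 1.0353
    t=0.5383 [y] (2,2)
    t=1.5736 [y] (2,1)
    t=2.6089 [y] (2,0) — stop
  → r_2 = 2.6089
beam 3: φ=45°, α=15°
  cosα=0.9659 sinα=0.2588 | (2,3) | tMaxX 0.7040 tMaxY 1.8546 | tΔX 1.0353 tΔY 3.8637
    t=0.7040 [x] (3,3)
    t=1.7393 [x] (4,3)
    t=1.8546 [y] (4,4)
    t=2.7745 [x] (5,4)
    t=3.8098 [x] (6,4)
    t=4.8451 [x] (7,4)
    t=5.7183 [y] (7,5)
    t=5.8804 [x] (8,5) — stop
  → r_3 = 5.8804
beam 4: φ=135°, α=105°
  cosα=-0.2588 sinα=0.9659 | (2,3) | tMaxX 1.2364 tMaxY 0.4969 | tΔX 3.8637 tΔY 1.0353
    t=0.4969 [y] (2,4)
    t=1.2364 [x] (1,4)
    t=1.5322 [y] (1,5) — stop
  → r_4 = 1.5322

ranges = [1.3666, 2.6089, 5.8804, 1.5322]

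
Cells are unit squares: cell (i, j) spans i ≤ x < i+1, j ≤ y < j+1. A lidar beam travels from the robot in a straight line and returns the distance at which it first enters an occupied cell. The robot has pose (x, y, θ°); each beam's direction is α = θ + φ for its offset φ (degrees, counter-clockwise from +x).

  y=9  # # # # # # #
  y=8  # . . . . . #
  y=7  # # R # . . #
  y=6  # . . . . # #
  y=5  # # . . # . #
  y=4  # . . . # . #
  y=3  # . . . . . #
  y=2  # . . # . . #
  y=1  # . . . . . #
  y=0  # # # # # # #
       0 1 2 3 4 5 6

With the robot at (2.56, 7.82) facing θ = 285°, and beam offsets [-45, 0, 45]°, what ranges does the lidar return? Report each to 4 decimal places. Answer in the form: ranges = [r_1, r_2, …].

beam 1: φ=-45°, α=240°
  dir = (cos 240°, sin 240°) = (-0.5000, -0.8660); from cell (2,7)
  next x-line at t=1.1200, next y-line at t=0.9469; Δt_x=2.0000, Δt_y=1.1547
    y: enter (2,6) at t=0.9469
    x: enter (1,6) at t=1.1200
    y: enter (1,5) at t=2.1016 ← occupied
  → r_1 = 2.1016
beam 2: φ=0°, α=285°
  dir = (cos 285°, sin 285°) = (0.2588, -0.9659); from cell (2,7)
  next x-line at t=1.7000, next y-line at t=0.8489; Δt_x=3.8637, Δt_y=1.0353
    y: enter (2,6) at t=0.8489
    x: enter (3,6) at t=1.7000
    y: enter (3,5) at t=1.8842
    y: enter (3,4) at t=2.9195
    y: enter (3,3) at t=3.9548
    y: enter (3,2) at t=4.9900 ← occupied
  → r_2 = 4.9900
beam 3: φ=45°, α=330°
  dir = (cos 330°, sin 330°) = (0.8660, -0.5000); from cell (2,7)
  next x-line at t=0.5081, next y-line at t=1.6400; Δt_x=1.1547, Δt_y=2.0000
    x: enter (3,7) at t=0.5081 ← occupied
  → r_3 = 0.5081

ranges = [2.1016, 4.9900, 0.5081]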